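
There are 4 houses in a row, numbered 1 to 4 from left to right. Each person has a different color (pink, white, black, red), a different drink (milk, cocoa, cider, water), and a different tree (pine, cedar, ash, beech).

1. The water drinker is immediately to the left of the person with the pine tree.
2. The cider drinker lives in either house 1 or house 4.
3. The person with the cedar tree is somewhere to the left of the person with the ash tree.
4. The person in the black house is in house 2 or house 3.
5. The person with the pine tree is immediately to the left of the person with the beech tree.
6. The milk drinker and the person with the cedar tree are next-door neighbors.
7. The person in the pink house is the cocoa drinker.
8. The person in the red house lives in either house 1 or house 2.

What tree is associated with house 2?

pine

That leaves cedar as the tree for house 1.
Clue 6 places the milk drinker in house 2.
House 1's drink must be water (nothing else left).
House 3 drink: only cocoa fits.
House 4 drink: only cider fits.
By clue 1, the person with the pine tree is in house 2.
By clue 5, the person with the beech tree is in house 3.
From clue 7, the person in the pink house must be in house 3.
That leaves red as the color for house 1.
House 2's color must be black (nothing else left).
House 4's color must be white (nothing else left).
The only tree still possible for house 4 is ash.
So: house 1 = red/water/cedar, house 2 = black/milk/pine, house 3 = pink/cocoa/beech, house 4 = white/cider/ash.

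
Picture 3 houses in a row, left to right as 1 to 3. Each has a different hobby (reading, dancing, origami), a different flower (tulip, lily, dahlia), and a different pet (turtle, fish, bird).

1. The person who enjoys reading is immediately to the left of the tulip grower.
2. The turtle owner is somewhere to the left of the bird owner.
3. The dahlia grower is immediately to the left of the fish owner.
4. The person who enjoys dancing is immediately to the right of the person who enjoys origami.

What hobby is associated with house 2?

So house 3 gets dancing for hobby.
House 1 pet: only turtle fits.
The person who enjoys origami is in house 2 (clue 4).
The only hobby still possible for house 1 is reading.
Clue 1 places the tulip grower in house 2.
House 1 flower: only dahlia fits.
House 3's flower must be lily (nothing else left).
By clue 3, the fish owner is in house 2.
The only pet still possible for house 3 is bird.
So: house 1 = reading/dahlia/turtle, house 2 = origami/tulip/fish, house 3 = dancing/lily/bird.

origami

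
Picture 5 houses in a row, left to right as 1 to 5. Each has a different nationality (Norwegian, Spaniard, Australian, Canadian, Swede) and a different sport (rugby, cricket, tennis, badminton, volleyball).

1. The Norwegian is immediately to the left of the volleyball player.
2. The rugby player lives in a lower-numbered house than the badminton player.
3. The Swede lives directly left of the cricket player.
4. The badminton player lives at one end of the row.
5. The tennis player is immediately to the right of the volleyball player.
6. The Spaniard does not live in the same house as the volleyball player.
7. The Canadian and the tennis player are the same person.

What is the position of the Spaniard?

Clue 4 places the badminton player in house 5.
The only sport still possible for house 1 is rugby.
The Canadian is narrowed to house 3 or 4; consider each.
Placing it in house 3 leads to a contradiction, so it's in house 4.
By clue 7, the tennis player is in house 4.
From clue 5, the volleyball player must be in house 3.
The only nationality still possible for house 3 is Australian.
House 5 nationality: only Spaniard fits.
House 2 sport: only cricket fits.
Clue 1: the Norwegian is in house 2.
Clue 3: the Swede is in house 1.
So: house 1 = Swede/rugby, house 2 = Norwegian/cricket, house 3 = Australian/volleyball, house 4 = Canadian/tennis, house 5 = Spaniard/badminton.

5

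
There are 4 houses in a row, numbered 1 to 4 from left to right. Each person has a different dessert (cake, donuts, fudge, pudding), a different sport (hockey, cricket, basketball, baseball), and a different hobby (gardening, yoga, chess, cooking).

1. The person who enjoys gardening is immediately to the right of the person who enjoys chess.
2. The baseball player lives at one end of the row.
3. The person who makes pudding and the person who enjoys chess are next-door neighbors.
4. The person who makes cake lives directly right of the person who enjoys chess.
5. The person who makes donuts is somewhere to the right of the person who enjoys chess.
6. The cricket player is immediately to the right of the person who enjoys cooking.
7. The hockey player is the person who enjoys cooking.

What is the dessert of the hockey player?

The baseball player is narrowed to house 1 or 4; consider each.
Placing it in house 1 leads to a contradiction, so it's in house 4.
The cricket player is narrowed to house 2 or 3; consider each.
Placing it in house 3 leads to a contradiction, so it's in house 2.
The person who enjoys cooking is in house 1 (clue 6).
Clue 7: the hockey player is in house 1.
So house 3 gets basketball for sport.
The person who makes cake is narrowed to house 3 or 4; consider each.
Placing it in house 4 leads to a contradiction, so it's in house 3.
By clue 4, the person who enjoys chess is in house 2.
House 4 dessert: only donuts fits.
From clue 1, the person who enjoys gardening must be in house 3.
The person who makes pudding is in house 1 (clue 3).
That leaves fudge as the dessert for house 2.
House 4 hobby: only yoga fits.
So: house 1 = pudding/hockey/cooking, house 2 = fudge/cricket/chess, house 3 = cake/basketball/gardening, house 4 = donuts/baseball/yoga.

pudding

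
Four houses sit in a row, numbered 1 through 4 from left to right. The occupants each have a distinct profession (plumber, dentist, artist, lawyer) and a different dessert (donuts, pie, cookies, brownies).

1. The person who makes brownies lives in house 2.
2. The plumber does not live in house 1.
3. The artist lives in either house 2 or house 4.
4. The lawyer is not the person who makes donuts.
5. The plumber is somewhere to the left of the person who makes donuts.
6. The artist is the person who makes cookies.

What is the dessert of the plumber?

Clue 1: the person who makes brownies is in house 2.
House 1's dessert must be pie (nothing else left).
House 3's dessert must be donuts (nothing else left).
That leaves cookies as the dessert for house 4.
Clue 5: the plumber is in house 2.
The artist is in house 4 (clue 6).
That leaves lawyer as the profession for house 1.
That leaves dentist as the profession for house 3.
So: house 1 = lawyer/pie, house 2 = plumber/brownies, house 3 = dentist/donuts, house 4 = artist/cookies.

brownies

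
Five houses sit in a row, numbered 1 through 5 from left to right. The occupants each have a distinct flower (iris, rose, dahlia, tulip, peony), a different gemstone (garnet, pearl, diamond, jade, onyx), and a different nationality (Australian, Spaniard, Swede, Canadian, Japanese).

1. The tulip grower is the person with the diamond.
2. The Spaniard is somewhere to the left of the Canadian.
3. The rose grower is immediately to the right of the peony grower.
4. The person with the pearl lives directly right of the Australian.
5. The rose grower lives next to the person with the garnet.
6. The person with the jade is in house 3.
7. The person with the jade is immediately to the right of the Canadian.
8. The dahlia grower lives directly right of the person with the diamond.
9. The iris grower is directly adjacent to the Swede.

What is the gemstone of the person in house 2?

From clue 6, the person with the jade must be in house 3.
By clue 7, the Canadian is in house 2.
Clue 2 places the Spaniard in house 1.
The person with the pearl is narrowed to house 4 or 5; consider each.
Placing it in house 5 leads to a contradiction, so it's in house 4.
The Australian is in house 3 (clue 4).
House 5 flower: only iris fits.
From clue 9, the Swede must be in house 4.
House 4's flower must be rose (nothing else left).
That leaves Japanese as the nationality for house 5.
The peony grower is in house 3 (clue 3).
Clue 5: the person with the garnet is in house 5.
House 1's flower must be tulip (nothing else left).
So house 2 gets dahlia for flower.
Clue 1: the person with the diamond is in house 1.
That leaves onyx as the gemstone for house 2.
So: house 1 = tulip/diamond/Spaniard, house 2 = dahlia/onyx/Canadian, house 3 = peony/jade/Australian, house 4 = rose/pearl/Swede, house 5 = iris/garnet/Japanese.

onyx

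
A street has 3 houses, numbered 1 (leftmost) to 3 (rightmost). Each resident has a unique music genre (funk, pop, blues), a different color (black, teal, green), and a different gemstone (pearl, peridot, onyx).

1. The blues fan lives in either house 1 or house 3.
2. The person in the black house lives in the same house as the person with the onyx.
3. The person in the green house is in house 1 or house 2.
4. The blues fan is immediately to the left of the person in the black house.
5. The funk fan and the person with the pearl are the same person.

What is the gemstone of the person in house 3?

pearl

Clue 4 places the blues fan in house 1.
Clue 4 places the person in the black house in house 2.
So house 1 gets green for color.
The only color still possible for house 3 is teal.
Clue 2: the person with the onyx is in house 2.
That leaves peridot as the gemstone for house 1.
House 3's gemstone must be pearl (nothing else left).
From clue 5, the funk fan must be in house 3.
The only music genre still possible for house 2 is pop.
So: house 1 = blues/green/peridot, house 2 = pop/black/onyx, house 3 = funk/teal/pearl.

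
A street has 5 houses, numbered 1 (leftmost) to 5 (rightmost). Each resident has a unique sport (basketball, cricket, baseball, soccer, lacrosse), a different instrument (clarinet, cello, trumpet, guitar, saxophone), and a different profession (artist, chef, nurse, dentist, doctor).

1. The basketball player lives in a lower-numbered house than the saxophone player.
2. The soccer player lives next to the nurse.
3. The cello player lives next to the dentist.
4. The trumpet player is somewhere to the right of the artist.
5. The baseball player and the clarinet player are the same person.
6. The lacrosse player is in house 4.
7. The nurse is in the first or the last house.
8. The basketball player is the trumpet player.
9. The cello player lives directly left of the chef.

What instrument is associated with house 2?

guitar

Clue 6 places the lacrosse player in house 4.
From clue 2, the soccer player must be in house 2.
Clue 2: the nurse is in house 1.
Clue 4 places the trumpet player in house 3.
Clue 4 places the artist in house 2.
That leaves basketball as the sport for house 3.
That leaves doctor as the profession for house 4.
The baseball player is narrowed to house 1 or 5; consider each.
Placing it in house 5 leads to a contradiction, so it's in house 1.
From clue 5, the clarinet player must be in house 1.
House 5 sport: only cricket fits.
The cello player is narrowed to house 2 or 4; consider each.
Placing it in house 2 leads to a contradiction, so it's in house 4.
The chef is in house 5 (clue 9).
The only instrument still possible for house 2 is guitar.
That leaves saxophone as the instrument for house 5.
House 3 profession: only dentist fits.
So: house 1 = baseball/clarinet/nurse, house 2 = soccer/guitar/artist, house 3 = basketball/trumpet/dentist, house 4 = lacrosse/cello/doctor, house 5 = cricket/saxophone/chef.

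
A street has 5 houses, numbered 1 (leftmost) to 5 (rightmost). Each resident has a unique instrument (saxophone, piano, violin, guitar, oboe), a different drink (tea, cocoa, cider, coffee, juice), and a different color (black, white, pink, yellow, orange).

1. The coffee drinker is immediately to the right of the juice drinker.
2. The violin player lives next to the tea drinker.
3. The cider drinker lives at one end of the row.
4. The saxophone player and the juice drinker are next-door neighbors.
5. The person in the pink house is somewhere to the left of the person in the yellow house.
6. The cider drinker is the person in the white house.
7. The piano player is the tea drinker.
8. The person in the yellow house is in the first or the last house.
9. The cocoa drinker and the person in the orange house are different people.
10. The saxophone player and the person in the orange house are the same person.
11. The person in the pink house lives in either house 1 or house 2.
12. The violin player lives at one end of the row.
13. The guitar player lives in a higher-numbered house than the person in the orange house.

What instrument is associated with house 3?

oboe

Clue 8: the person in the yellow house is in house 5.
The cider drinker is in house 1 (clue 6).
House 1's color must be white (nothing else left).
So house 2 gets pink for color.
The guitar player is narrowed to house 4 or 5; consider each.
Placing it in house 4 leads to a contradiction, so it's in house 5.
The tea drinker is in house 2 (clue 2).
Clue 7 places the piano player in house 2.
House 1's instrument must be violin (nothing else left).
The oboe player is narrowed to house 3 or 4; consider each.
Placing it in house 4 leads to a contradiction, so it's in house 3.
So house 4 gets saxophone for instrument.
From clue 4, the juice drinker must be in house 3.
The person in the orange house is in house 4 (clue 10).
House 3's color must be black (nothing else left).
Clue 1 places the coffee drinker in house 4.
From clue 9, the cocoa drinker must be in house 5.
So: house 1 = violin/cider/white, house 2 = piano/tea/pink, house 3 = oboe/juice/black, house 4 = saxophone/coffee/orange, house 5 = guitar/cocoa/yellow.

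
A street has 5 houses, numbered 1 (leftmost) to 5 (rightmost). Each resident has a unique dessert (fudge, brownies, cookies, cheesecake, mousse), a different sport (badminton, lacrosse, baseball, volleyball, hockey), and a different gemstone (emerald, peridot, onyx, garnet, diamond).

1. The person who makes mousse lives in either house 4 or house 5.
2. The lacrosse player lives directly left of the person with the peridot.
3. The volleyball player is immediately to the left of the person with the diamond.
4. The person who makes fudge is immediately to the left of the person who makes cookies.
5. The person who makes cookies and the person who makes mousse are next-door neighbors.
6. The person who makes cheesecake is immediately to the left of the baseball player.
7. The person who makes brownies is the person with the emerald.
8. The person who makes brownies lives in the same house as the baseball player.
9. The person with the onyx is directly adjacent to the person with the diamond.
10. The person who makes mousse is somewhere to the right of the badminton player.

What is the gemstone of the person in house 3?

That leaves cheesecake as the dessert for house 1.
By clue 6, the baseball player is in house 2.
Clue 8 places the person who makes brownies in house 2.
House 5's sport must be hockey (nothing else left).
From clue 7, the person with the emerald must be in house 2.
House 3 dessert: only fudge fits.
Clue 4: the person who makes cookies is in house 4.
Clue 5 places the person who makes mousse in house 5.
So house 1 gets badminton for sport.
So house 1 gets garnet for gemstone.
So house 3 gets onyx for gemstone.
By clue 9, the person with the diamond is in house 4.
House 5 gemstone: only peridot fits.
Clue 2 places the lacrosse player in house 4.
By clue 3, the volleyball player is in house 3.
So: house 1 = cheesecake/badminton/garnet, house 2 = brownies/baseball/emerald, house 3 = fudge/volleyball/onyx, house 4 = cookies/lacrosse/diamond, house 5 = mousse/hockey/peridot.

onyx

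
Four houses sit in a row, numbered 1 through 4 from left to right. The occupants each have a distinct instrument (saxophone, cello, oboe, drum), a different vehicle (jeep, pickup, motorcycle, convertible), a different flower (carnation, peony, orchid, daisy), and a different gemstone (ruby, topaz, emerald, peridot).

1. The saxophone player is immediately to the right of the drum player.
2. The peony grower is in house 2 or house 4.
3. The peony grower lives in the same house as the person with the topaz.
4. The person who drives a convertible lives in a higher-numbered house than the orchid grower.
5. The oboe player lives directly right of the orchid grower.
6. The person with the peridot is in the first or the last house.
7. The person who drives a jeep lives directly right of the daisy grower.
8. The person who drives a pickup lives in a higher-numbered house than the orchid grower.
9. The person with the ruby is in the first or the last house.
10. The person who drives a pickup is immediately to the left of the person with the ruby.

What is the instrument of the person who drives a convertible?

Clue 10 places the person who drives a pickup in house 3.
Clue 10 places the person with the ruby in house 4.
House 1's vehicle must be motorcycle (nothing else left).
House 1's gemstone must be peridot (nothing else left).
So house 2 gets topaz for gemstone.
That leaves emerald as the gemstone for house 3.
Clue 3 places the peony grower in house 2.
House 1 flower: only orchid fits.
The only flower still possible for house 3 is daisy.
So house 4 gets carnation for flower.
The oboe player is in house 2 (clue 5).
The person who drives a jeep is in house 4 (clue 7).
That leaves convertible as the vehicle for house 2.
Clue 1 places the saxophone player in house 4.
Clue 1: the drum player is in house 3.
The only instrument still possible for house 1 is cello.
So: house 1 = cello/motorcycle/orchid/peridot, house 2 = oboe/convertible/peony/topaz, house 3 = drum/pickup/daisy/emerald, house 4 = saxophone/jeep/carnation/ruby.

oboe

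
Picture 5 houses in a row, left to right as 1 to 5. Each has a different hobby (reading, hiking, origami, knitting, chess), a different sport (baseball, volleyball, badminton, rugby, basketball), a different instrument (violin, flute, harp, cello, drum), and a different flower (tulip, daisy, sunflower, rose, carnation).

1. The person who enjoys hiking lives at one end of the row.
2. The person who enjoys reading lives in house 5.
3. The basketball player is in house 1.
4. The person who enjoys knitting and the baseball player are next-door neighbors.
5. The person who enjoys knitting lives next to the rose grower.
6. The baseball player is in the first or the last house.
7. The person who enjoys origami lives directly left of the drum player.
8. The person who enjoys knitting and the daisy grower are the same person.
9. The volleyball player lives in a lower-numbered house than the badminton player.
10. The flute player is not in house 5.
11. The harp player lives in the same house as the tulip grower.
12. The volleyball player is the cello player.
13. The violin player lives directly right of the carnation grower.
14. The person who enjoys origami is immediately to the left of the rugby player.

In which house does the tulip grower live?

Clue 2 places the person who enjoys reading in house 5.
Clue 3: the basketball player is in house 1.
House 1 hobby: only hiking fits.
The person who enjoys knitting is in house 4 (clue 4).
Clue 8: the daisy grower is in house 4.
The only sport still possible for house 2 is volleyball.
House 5 sport: only baseball fits.
Clue 12: the cello player is in house 2.
House 5's instrument must be harp (nothing else left).
From clue 11, the tulip grower must be in house 5.
So house 1 gets flute for instrument.
House 1 flower: only sunflower fits.
House 2 flower: only carnation fits.
So house 3 gets rose for flower.
Clue 13: the violin player is in house 3.
House 4 instrument: only drum fits.
From clue 7, the person who enjoys origami must be in house 3.
From clue 14, the rugby player must be in house 4.
House 2's hobby must be chess (nothing else left).
That leaves badminton as the sport for house 3.
So: house 1 = hiking/basketball/flute/sunflower, house 2 = chess/volleyball/cello/carnation, house 3 = origami/badminton/violin/rose, house 4 = knitting/rugby/drum/daisy, house 5 = reading/baseball/harp/tulip.

5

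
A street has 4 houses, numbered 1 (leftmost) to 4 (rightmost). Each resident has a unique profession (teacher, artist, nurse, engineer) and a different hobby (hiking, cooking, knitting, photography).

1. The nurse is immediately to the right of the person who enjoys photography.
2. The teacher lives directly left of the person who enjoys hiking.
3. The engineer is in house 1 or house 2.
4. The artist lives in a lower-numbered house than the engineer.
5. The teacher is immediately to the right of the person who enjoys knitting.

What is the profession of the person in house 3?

By clue 4, the artist is in house 1.
The engineer is in house 2 (clue 4).
House 4's profession must be nurse (nothing else left).
From clue 1, the person who enjoys photography must be in house 3.
From clue 2, the person who enjoys hiking must be in house 4.
Clue 5: the person who enjoys knitting is in house 2.
So house 3 gets teacher for profession.
So house 1 gets cooking for hobby.
So: house 1 = artist/cooking, house 2 = engineer/knitting, house 3 = teacher/photography, house 4 = nurse/hiking.

teacher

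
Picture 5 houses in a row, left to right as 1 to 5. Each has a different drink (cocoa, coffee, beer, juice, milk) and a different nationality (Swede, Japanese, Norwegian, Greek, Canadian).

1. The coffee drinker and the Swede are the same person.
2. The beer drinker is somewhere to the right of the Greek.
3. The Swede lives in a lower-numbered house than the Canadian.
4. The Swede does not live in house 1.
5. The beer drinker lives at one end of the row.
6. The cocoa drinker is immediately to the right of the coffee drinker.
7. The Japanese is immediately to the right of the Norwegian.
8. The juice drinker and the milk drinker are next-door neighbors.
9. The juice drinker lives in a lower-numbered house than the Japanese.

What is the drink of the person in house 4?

By clue 5, the beer drinker is in house 5.
The cocoa drinker is narrowed to house 3 or 4; consider each.
Placing it in house 3 leads to a contradiction, so it's in house 4.
The coffee drinker is in house 3 (clue 6).
Clue 1 places the Swede in house 3.
The juice drinker is narrowed to house 1 or 2; consider each.
Placing it in house 2 leads to a contradiction, so it's in house 1.
From clue 8, the milk drinker must be in house 2.
The Canadian is narrowed to house 4 or 5; consider each.
Placing it in house 4 leads to a contradiction, so it's in house 5.
By clue 7, the Norwegian is in house 1.
That leaves Japanese as the nationality for house 2.
So house 4 gets Greek for nationality.
So: house 1 = juice/Norwegian, house 2 = milk/Japanese, house 3 = coffee/Swede, house 4 = cocoa/Greek, house 5 = beer/Canadian.

cocoa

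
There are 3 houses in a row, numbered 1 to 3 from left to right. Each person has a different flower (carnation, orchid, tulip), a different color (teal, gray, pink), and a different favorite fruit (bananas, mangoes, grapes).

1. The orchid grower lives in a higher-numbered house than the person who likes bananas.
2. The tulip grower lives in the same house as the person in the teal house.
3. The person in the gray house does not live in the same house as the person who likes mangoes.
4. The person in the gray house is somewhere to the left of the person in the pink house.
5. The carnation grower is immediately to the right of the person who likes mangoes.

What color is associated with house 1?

So house 1 gets tulip for flower.
House 3's favorite fruit must be grapes (nothing else left).
The person in the teal house is in house 1 (clue 2).
That leaves gray as the color for house 2.
The only color still possible for house 3 is pink.
Clue 3: the person who likes mangoes is in house 1.
From clue 5, the carnation grower must be in house 2.
The only flower still possible for house 3 is orchid.
So house 2 gets bananas for favorite fruit.
So: house 1 = tulip/teal/mangoes, house 2 = carnation/gray/bananas, house 3 = orchid/pink/grapes.

teal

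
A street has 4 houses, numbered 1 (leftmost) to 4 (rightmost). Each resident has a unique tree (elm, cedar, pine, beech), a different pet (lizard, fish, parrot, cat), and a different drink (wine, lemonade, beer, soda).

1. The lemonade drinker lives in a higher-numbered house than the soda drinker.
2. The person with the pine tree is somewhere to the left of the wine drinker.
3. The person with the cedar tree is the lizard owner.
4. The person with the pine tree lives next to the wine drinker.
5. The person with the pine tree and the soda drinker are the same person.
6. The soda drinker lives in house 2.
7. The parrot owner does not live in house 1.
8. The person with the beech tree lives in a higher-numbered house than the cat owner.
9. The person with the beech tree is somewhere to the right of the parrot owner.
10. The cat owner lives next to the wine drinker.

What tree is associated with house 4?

From clue 6, the soda drinker must be in house 2.
So house 1 gets beer for drink.
Clue 5: the person with the pine tree is in house 2.
From clue 4, the wine drinker must be in house 3.
The cat owner is in house 2 (clue 10).
House 4's drink must be lemonade (nothing else left).
By clue 9, the person with the beech tree is in house 4.
House 3 pet: only parrot fits.
Clue 3 places the person with the cedar tree in house 1.
Clue 3: the lizard owner is in house 1.
House 3's tree must be elm (nothing else left).
So house 4 gets fish for pet.
So: house 1 = cedar/lizard/beer, house 2 = pine/cat/soda, house 3 = elm/parrot/wine, house 4 = beech/fish/lemonade.

beech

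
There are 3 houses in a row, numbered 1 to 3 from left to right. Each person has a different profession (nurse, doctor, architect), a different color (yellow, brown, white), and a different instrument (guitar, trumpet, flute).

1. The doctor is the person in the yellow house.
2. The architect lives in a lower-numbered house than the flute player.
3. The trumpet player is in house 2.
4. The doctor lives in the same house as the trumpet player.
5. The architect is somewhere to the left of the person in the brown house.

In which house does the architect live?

Clue 3 places the trumpet player in house 2.
The doctor is in house 2 (clue 4).
The only profession still possible for house 1 is architect.
The only profession still possible for house 3 is nurse.
So house 1 gets guitar for instrument.
The only instrument still possible for house 3 is flute.
By clue 1, the person in the yellow house is in house 2.
That leaves white as the color for house 1.
House 3 color: only brown fits.
So: house 1 = architect/white/guitar, house 2 = doctor/yellow/trumpet, house 3 = nurse/brown/flute.

1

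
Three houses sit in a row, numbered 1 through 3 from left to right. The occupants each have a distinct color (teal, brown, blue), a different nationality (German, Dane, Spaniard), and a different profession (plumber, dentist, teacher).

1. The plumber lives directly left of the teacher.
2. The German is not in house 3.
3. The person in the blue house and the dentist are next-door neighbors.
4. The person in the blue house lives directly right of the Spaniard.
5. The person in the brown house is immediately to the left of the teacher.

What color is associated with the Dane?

teal

So house 3 gets Dane for nationality.
The person in the blue house is narrowed to house 2 or 3; consider each.
Placing it in house 3 leads to a contradiction, so it's in house 2.
Clue 4: the Spaniard is in house 1.
So house 3 gets teal for color.
So house 2 gets German for nationality.
From clue 5, the teacher must be in house 2.
House 1 color: only brown fits.
House 3's profession must be dentist (nothing else left).
That leaves plumber as the profession for house 1.
So: house 1 = brown/Spaniard/plumber, house 2 = blue/German/teacher, house 3 = teal/Dane/dentist.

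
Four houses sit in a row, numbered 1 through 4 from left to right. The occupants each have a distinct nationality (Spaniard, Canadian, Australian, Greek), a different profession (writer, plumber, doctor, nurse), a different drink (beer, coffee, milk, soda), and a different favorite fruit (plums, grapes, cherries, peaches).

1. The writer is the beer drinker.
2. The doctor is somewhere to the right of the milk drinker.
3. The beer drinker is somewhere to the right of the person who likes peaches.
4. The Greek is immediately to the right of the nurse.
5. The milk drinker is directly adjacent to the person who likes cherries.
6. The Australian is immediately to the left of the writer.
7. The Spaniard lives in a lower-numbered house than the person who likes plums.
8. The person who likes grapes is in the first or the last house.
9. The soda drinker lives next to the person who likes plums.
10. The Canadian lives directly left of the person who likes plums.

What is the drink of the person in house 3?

House 4 nationality: only Greek fits.
Clue 4: the nurse is in house 3.
House 1 profession: only plumber fits.
The Australian is narrowed to house 1 or 3; consider each.
Placing it in house 1 leads to a contradiction, so it's in house 3.
By clue 6, the writer is in house 4.
House 2 profession: only doctor fits.
From clue 1, the beer drinker must be in house 4.
The milk drinker is in house 1 (clue 2).
Clue 5 places the person who likes cherries in house 2.
The only favorite fruit still possible for house 4 is grapes.
Clue 9: the soda drinker is in house 2.
By clue 10, the Canadian is in house 2.
That leaves Spaniard as the nationality for house 1.
That leaves coffee as the drink for house 3.
The only favorite fruit still possible for house 1 is peaches.
That leaves plums as the favorite fruit for house 3.
So: house 1 = Spaniard/plumber/milk/peaches, house 2 = Canadian/doctor/soda/cherries, house 3 = Australian/nurse/coffee/plums, house 4 = Greek/writer/beer/grapes.

coffee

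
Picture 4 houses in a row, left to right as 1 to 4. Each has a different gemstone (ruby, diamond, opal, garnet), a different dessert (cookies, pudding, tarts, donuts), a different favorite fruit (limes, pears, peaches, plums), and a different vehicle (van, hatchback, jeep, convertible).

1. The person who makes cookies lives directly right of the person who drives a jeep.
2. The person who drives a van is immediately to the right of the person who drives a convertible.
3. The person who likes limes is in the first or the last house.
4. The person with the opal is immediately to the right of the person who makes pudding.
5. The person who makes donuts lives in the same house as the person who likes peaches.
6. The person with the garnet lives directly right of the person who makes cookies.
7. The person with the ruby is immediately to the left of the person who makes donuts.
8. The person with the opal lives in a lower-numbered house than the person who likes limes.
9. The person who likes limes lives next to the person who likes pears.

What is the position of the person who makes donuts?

From clue 8, the person who likes limes must be in house 4.
Clue 9 places the person who likes pears in house 3.
Clue 5: the person who makes donuts is in house 2.
From clue 5, the person who likes peaches must be in house 2.
Clue 7: the person with the ruby is in house 1.
House 4's dessert must be tarts (nothing else left).
So house 1 gets plums for favorite fruit.
The person who drives a jeep is in house 2 (clue 1).
By clue 4, the person with the opal is in house 2.
Clue 6: the person with the garnet is in house 4.
The only gemstone still possible for house 3 is diamond.
So house 1 gets pudding for dessert.
The only dessert still possible for house 3 is cookies.
From clue 2, the person who drives a van must be in house 4.
Clue 2 places the person who drives a convertible in house 3.
House 1 vehicle: only hatchback fits.
So: house 1 = ruby/pudding/plums/hatchback, house 2 = opal/donuts/peaches/jeep, house 3 = diamond/cookies/pears/convertible, house 4 = garnet/tarts/limes/van.

2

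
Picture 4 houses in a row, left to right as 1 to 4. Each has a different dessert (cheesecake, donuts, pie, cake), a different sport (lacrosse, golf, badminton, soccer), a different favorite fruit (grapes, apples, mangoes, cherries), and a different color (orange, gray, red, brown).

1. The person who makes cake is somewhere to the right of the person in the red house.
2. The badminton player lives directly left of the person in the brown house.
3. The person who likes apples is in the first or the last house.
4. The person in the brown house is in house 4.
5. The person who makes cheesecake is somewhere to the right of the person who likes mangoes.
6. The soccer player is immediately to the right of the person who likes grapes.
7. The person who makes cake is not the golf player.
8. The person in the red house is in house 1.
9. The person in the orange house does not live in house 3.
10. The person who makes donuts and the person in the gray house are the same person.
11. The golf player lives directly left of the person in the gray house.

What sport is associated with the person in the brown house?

Clue 4: the person in the brown house is in house 4.
By clue 8, the person in the red house is in house 1.
House 3's color must be gray (nothing else left).
Clue 2: the badminton player is in house 3.
From clue 10, the person who makes donuts must be in house 3.
Clue 11 places the golf player in house 2.
That leaves pie as the dessert for house 1.
So house 1 gets lacrosse for sport.
That leaves soccer as the sport for house 4.
House 2 color: only orange fits.
By clue 6, the person who likes grapes is in house 3.
Clue 7 places the person who makes cake in house 4.
House 2's dessert must be cheesecake (nothing else left).
Clue 5 places the person who likes mangoes in house 1.
So house 2 gets cherries for favorite fruit.
House 4's favorite fruit must be apples (nothing else left).
So: house 1 = pie/lacrosse/mangoes/red, house 2 = cheesecake/golf/cherries/orange, house 3 = donuts/badminton/grapes/gray, house 4 = cake/soccer/apples/brown.

soccer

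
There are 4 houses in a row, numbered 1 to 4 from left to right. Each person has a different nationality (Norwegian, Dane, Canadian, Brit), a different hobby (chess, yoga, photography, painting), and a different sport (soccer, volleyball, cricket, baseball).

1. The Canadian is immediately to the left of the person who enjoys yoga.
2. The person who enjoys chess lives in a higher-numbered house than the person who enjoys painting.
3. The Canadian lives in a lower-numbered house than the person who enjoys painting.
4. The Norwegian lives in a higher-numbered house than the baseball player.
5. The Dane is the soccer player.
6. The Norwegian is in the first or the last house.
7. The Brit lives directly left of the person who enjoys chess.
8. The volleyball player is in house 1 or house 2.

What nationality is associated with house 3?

The Norwegian is in house 4 (clue 6).
House 1 hobby: only photography fits.
House 4's hobby must be chess (nothing else left).
So house 4 gets cricket for sport.
Clue 7 places the Brit in house 3.
So house 3 gets baseball for sport.
The Canadian is narrowed to house 1 or 2; consider each.
Placing it in house 2 leads to a contradiction, so it's in house 1.
Clue 1 places the person who enjoys yoga in house 2.
House 2's nationality must be Dane (nothing else left).
The only hobby still possible for house 3 is painting.
The soccer player is in house 2 (clue 5).
So house 1 gets volleyball for sport.
So: house 1 = Canadian/photography/volleyball, house 2 = Dane/yoga/soccer, house 3 = Brit/painting/baseball, house 4 = Norwegian/chess/cricket.

Brit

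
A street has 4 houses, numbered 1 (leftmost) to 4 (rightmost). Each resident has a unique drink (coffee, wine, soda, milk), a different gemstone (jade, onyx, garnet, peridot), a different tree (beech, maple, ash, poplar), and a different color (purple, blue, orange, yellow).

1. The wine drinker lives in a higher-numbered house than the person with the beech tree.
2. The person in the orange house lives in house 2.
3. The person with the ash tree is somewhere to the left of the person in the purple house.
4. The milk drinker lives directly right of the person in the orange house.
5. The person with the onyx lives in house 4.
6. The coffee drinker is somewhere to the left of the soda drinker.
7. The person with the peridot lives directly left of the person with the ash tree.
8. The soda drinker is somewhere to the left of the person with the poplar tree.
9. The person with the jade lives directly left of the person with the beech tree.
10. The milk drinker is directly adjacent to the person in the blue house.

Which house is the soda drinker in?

Clue 2 places the person in the orange house in house 2.
The milk drinker is in house 3 (clue 4).
The person with the onyx is in house 4 (clue 5).
The only drink still possible for house 1 is coffee.
That leaves wine as the drink for house 4.
That leaves garnet as the gemstone for house 3.
That leaves maple as the tree for house 1.
House 4 tree: only poplar fits.
So house 1 gets yellow for color.
House 3 color: only purple fits.
That leaves blue as the color for house 4.
The person with the ash tree is in house 2 (clue 3).
The person with the peridot is in house 1 (clue 7).
House 2's drink must be soda (nothing else left).
House 2's gemstone must be jade (nothing else left).
The only tree still possible for house 3 is beech.
So: house 1 = coffee/peridot/maple/yellow, house 2 = soda/jade/ash/orange, house 3 = milk/garnet/beech/purple, house 4 = wine/onyx/poplar/blue.

2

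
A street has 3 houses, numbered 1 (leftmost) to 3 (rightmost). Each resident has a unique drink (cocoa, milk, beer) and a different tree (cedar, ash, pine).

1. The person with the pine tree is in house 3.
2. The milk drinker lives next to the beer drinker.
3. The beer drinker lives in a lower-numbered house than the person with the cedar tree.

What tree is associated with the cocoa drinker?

The person with the pine tree is in house 3 (clue 1).
The only tree still possible for house 1 is ash.
House 2's tree must be cedar (nothing else left).
The beer drinker is in house 1 (clue 3).
Clue 2 places the milk drinker in house 2.
House 3's drink must be cocoa (nothing else left).
So: house 1 = beer/ash, house 2 = milk/cedar, house 3 = cocoa/pine.

pine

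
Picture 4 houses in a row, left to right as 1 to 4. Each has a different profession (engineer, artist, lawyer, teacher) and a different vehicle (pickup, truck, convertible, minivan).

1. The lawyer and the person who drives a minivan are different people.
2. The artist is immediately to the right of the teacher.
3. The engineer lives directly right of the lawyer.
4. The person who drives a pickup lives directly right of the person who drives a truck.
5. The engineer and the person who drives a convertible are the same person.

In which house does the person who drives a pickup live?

3

The artist is narrowed to house 2 or 3 or 4; consider each.
Placing it in house 3 and house 4 leads to a contradiction, so it's in house 2.
Clue 2: the teacher is in house 1.
That leaves engineer as the profession for house 4.
The person who drives a convertible is in house 4 (clue 5).
So house 3 gets lawyer for profession.
House 3's vehicle must be pickup (nothing else left).
By clue 4, the person who drives a truck is in house 2.
House 1's vehicle must be minivan (nothing else left).
So: house 1 = teacher/minivan, house 2 = artist/truck, house 3 = lawyer/pickup, house 4 = engineer/convertible.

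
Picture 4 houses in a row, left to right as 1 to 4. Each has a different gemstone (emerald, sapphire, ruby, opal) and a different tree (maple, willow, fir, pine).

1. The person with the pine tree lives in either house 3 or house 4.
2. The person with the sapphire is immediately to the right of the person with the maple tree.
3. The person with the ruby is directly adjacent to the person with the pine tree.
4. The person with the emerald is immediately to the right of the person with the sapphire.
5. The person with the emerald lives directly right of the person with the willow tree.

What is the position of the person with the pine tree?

3

The only gemstone still possible for house 1 is opal.
The person with the emerald is narrowed to house 3 or 4; consider each.
Placing it in house 4 leads to a contradiction, so it's in house 3.
By clue 4, the person with the sapphire is in house 2.
The person with the willow tree is in house 2 (clue 5).
The only gemstone still possible for house 4 is ruby.
Clue 3: the person with the pine tree is in house 3.
The only tree still possible for house 1 is maple.
The only tree still possible for house 4 is fir.
So: house 1 = opal/maple, house 2 = sapphire/willow, house 3 = emerald/pine, house 4 = ruby/fir.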